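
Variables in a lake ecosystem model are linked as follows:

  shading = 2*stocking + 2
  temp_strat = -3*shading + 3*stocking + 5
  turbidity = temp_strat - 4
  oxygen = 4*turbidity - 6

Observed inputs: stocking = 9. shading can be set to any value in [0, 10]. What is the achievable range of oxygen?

Intervening on shading fixes its value directly, overriding its dependence on stocking.
Substituting into the temp_strat equation gives temp_strat = -3*shading + 32.
turbidity becomes -3*shading + 28.
Substituting into the oxygen equation gives oxygen = -12*shading + 106.
Linear in shading, so extremes are at the endpoints: shading = 0 gives oxygen = 106; shading = 10 gives oxygen = -14.

-14 to 106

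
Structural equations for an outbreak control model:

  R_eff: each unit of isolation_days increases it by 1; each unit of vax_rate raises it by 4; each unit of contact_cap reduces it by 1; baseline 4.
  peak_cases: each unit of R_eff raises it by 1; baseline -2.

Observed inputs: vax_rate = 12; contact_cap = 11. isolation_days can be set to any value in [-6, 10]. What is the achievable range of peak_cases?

Substituting into the R_eff equation gives R_eff = isolation_days + 41.
Substituting into the peak_cases equation gives peak_cases = isolation_days + 39.
Linear in isolation_days, so extremes are at the endpoints: isolation_days = -6 gives peak_cases = 33; isolation_days = 10 gives peak_cases = 49.

33 to 49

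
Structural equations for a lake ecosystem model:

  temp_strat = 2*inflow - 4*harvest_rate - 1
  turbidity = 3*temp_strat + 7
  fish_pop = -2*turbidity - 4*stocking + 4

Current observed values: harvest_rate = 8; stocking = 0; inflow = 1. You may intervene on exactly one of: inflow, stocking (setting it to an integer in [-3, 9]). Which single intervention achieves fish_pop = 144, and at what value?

set stocking = 8

Intervening on inflow: fish_pop = -12*inflow + 188. Reaching 144 requires inflow = 11/3, not an integer.
Intervening on stocking: with other inputs at their observed values, fish_pop = -4*stocking + 176. Solving for 144 gives stocking = 8, within [-3, 9].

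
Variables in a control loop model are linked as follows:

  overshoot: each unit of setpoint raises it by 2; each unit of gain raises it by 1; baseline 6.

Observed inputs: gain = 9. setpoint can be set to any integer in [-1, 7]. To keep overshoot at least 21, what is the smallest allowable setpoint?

Substituting into the overshoot equation gives overshoot = 2*setpoint + 15.
Require 2*setpoint + 15 ≥ 21, so setpoint ≥ 3.
The smallest integer in [-1, 7] satisfying this is 3.

setpoint = 3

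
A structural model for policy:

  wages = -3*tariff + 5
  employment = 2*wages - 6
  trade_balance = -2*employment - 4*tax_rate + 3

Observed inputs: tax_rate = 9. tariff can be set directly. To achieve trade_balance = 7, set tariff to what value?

tariff = 4

Substituting into the employment equation gives employment = -6*tariff + 4.
Substituting into the trade_balance equation gives trade_balance = 12*tariff - 41.
Solve 12*tariff - 41 = 7: tariff = (7 + 41) / 12 = 4.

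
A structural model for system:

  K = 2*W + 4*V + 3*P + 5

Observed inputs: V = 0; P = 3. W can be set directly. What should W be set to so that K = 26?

W = 6

Substituting into the K equation gives K = 2*W + 14.
Solve 2*W + 14 = 26: W = (26 - 14) / 2 = 6.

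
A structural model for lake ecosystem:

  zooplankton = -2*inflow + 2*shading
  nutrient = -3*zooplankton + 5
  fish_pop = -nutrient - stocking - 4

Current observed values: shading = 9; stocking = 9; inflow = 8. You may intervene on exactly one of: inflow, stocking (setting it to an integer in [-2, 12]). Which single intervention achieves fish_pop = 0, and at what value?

Intervening on inflow: with other inputs at their observed values, fish_pop = -6*inflow + 36. Solving for 0 gives inflow = 6, within [-2, 12].
Intervening on stocking: fish_pop = -stocking - 3. Reaching 0 requires stocking = -3, outside [-2, 12].

set inflow = 6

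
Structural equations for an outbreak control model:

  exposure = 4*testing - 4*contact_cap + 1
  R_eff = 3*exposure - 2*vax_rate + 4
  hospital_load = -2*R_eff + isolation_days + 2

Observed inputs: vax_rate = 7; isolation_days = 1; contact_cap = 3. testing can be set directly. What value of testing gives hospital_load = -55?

Substituting into the exposure equation gives exposure = 4*testing - 11.
So R_eff = 12*testing - 43.
This gives hospital_load = -24*testing + 89.
Solve -24*testing + 89 = -55: testing = (-55 - 89) / -24 = 6.

testing = 6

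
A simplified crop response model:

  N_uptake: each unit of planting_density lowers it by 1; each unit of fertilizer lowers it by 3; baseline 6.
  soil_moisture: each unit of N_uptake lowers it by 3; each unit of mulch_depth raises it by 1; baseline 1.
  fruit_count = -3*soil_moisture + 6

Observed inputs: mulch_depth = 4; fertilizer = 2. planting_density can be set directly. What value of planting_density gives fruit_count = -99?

Substituting into the N_uptake equation gives N_uptake = -planting_density.
So soil_moisture = 3*planting_density + 5.
fruit_count becomes -9*planting_density - 9.
Solve -9*planting_density - 9 = -99: planting_density = (-99 + 9) / -9 = 10.

planting_density = 10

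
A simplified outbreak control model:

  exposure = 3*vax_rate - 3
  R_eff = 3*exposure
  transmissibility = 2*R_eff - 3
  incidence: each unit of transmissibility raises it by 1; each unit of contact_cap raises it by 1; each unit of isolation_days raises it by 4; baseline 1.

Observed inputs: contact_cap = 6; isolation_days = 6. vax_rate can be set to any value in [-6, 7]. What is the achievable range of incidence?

-98 to 136

Substituting into the R_eff equation gives R_eff = 9*vax_rate - 9.
So transmissibility = 18*vax_rate - 21.
Substituting into the incidence equation gives incidence = 18*vax_rate + 10.
Linear in vax_rate, so extremes are at the endpoints: vax_rate = -6 gives incidence = -98; vax_rate = 7 gives incidence = 136.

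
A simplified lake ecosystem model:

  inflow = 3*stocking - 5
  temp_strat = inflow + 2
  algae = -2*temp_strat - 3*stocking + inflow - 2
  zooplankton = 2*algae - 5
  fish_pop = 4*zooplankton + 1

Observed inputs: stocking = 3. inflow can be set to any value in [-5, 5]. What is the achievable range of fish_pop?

Intervening on inflow fixes its value directly, overriding its dependence on stocking.
Substituting into the algae equation gives algae = -inflow - 15.
So zooplankton = -2*inflow - 35.
fish_pop becomes -8*inflow - 139.
Linear in inflow, so extremes are at the endpoints: inflow = -5 gives fish_pop = -99; inflow = 5 gives fish_pop = -179.

-179 to -99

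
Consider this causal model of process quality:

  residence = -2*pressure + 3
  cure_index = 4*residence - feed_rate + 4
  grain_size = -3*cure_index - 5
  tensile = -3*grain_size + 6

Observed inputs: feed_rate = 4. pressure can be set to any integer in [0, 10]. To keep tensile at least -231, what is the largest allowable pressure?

Substituting into the cure_index equation gives cure_index = -8*pressure + 12.
Substituting into the grain_size equation gives grain_size = 24*pressure - 41.
Substituting into the tensile equation gives tensile = -72*pressure + 129.
Require -72*pressure + 129 ≥ -231, so pressure ≤ 5.
The largest integer in [0, 10] satisfying this is 5.

pressure = 5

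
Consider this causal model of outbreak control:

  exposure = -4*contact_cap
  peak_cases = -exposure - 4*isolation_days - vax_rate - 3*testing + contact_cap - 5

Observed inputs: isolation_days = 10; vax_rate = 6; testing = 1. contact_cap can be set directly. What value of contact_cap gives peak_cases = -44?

Substituting into the peak_cases equation gives peak_cases = 5*contact_cap - 54.
Solve 5*contact_cap - 54 = -44: contact_cap = (-44 + 54) / 5 = 2.

contact_cap = 2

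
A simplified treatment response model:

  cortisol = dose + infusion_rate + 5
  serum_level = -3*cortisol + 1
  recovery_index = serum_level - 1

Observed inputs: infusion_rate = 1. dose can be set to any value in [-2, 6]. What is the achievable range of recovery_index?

Substituting into the cortisol equation gives cortisol = dose + 6.
Substituting into the serum_level equation gives serum_level = -3*dose - 17.
Substituting into the recovery_index equation gives recovery_index = -3*dose - 18.
Linear in dose, so extremes are at the endpoints: dose = -2 gives recovery_index = -12; dose = 6 gives recovery_index = -36.

-36 to -12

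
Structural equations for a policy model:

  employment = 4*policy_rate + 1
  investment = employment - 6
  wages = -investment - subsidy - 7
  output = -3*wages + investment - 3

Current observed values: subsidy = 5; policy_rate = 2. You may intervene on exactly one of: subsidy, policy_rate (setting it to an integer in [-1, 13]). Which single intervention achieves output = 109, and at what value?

Intervening on subsidy: output = 3*subsidy + 30. Reaching 109 requires subsidy = 79/3, not an integer.
Intervening on policy_rate: with other inputs at their observed values, output = 16*policy_rate + 13. Solving for 109 gives policy_rate = 6, within [-1, 13].

set policy_rate = 6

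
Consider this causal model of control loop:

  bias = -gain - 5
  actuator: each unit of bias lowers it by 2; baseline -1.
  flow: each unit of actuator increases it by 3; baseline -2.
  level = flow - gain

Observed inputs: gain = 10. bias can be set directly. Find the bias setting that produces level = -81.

bias = 11

Intervening on bias fixes its value directly, overriding its dependence on gain.
Substituting into the flow equation gives flow = -6*bias - 5.
Substituting into the level equation gives level = -6*bias - 15.
Solve -6*bias - 15 = -81: bias = (-81 + 15) / -6 = 11.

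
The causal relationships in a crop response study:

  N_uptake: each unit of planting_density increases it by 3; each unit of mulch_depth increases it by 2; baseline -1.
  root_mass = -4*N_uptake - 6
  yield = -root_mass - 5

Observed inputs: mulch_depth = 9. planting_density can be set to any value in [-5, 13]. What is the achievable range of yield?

9 to 225

Substituting into the N_uptake equation gives N_uptake = 3*planting_density + 17.
root_mass becomes -12*planting_density - 74.
Substituting into the yield equation gives yield = 12*planting_density + 69.
Linear in planting_density, so extremes are at the endpoints: planting_density = -5 gives yield = 9; planting_density = 13 gives yield = 225.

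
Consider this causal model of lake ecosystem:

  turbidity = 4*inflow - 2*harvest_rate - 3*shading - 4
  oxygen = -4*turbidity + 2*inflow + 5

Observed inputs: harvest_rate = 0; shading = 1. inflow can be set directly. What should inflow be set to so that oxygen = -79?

Substituting into the turbidity equation gives turbidity = 4*inflow - 7.
Substituting into the oxygen equation gives oxygen = -14*inflow + 33.
Solve -14*inflow + 33 = -79: inflow = (-79 - 33) / -14 = 8.

inflow = 8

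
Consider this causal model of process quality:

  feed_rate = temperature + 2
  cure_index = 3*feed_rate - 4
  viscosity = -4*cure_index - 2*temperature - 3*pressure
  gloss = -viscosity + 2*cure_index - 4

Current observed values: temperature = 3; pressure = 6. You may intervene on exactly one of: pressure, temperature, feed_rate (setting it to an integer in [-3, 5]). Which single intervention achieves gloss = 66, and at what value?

Intervening on pressure: gloss = 3*pressure + 68. Reaching 66 requires pressure = -2/3, not an integer.
Intervening on temperature: with other inputs at their observed values, gloss = 20*temperature + 26. Solving for 66 gives temperature = 2, within [-3, 5].
Intervening on feed_rate: gloss = 18*feed_rate - 4. Reaching 66 requires feed_rate = 35/9, not an integer.

set temperature = 2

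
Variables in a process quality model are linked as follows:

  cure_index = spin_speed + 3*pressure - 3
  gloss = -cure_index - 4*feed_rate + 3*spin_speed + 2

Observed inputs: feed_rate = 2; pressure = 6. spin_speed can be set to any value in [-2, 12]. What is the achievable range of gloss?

Substituting into the cure_index equation gives cure_index = spin_speed + 15.
Substituting into the gloss equation gives gloss = 2*spin_speed - 21.
Linear in spin_speed, so extremes are at the endpoints: spin_speed = -2 gives gloss = -25; spin_speed = 12 gives gloss = 3.

-25 to 3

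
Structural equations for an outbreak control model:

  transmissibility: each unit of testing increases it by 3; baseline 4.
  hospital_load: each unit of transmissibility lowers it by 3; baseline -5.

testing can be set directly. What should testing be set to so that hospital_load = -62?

testing = 5

Substituting into the hospital_load equation gives hospital_load = -9*testing - 17.
Solve -9*testing - 17 = -62: testing = (-62 + 17) / -9 = 5.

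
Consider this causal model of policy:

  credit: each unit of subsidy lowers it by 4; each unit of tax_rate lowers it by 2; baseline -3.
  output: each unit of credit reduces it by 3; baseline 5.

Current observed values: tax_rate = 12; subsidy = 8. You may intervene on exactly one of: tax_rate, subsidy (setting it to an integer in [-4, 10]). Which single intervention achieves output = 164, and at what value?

Intervening on tax_rate: with other inputs at their observed values, output = 6*tax_rate + 110. Solving for 164 gives tax_rate = 9, within [-4, 10].
Intervening on subsidy: output = 12*subsidy + 86. Reaching 164 requires subsidy = 13/2, not an integer.

set tax_rate = 9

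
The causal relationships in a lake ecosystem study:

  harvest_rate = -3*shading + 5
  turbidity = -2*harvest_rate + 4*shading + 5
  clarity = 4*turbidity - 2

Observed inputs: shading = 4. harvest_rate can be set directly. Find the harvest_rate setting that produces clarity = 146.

Intervening on harvest_rate fixes its value directly, overriding its dependence on shading.
Substituting into the turbidity equation gives turbidity = -2*harvest_rate + 21.
Substituting into the clarity equation gives clarity = -8*harvest_rate + 82.
Solve -8*harvest_rate + 82 = 146: harvest_rate = (146 - 82) / -8 = -8.

harvest_rate = -8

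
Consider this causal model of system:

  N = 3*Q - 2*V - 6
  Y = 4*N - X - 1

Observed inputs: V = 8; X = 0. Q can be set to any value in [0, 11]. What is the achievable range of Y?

Substituting into the N equation gives N = 3*Q - 22.
Substituting into the Y equation gives Y = 12*Q - 89.
Linear in Q, so extremes are at the endpoints: Q = 0 gives Y = -89; Q = 11 gives Y = 43.

-89 to 43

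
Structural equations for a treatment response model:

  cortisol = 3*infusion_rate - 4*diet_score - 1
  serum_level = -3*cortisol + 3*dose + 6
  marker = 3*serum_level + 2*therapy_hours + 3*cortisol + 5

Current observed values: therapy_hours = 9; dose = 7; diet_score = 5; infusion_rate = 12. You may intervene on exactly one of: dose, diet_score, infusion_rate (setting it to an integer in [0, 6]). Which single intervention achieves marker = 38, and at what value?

set diet_score = 6

Intervening on dose: marker = 9*dose - 49. Reaching 38 requires dose = 29/3, not an integer.
Intervening on diet_score: with other inputs at their observed values, marker = 24*diet_score - 106. Solving for 38 gives diet_score = 6, within [0, 6].
Intervening on infusion_rate: marker = -18*infusion_rate + 230. Reaching 38 requires infusion_rate = 32/3, not an integer.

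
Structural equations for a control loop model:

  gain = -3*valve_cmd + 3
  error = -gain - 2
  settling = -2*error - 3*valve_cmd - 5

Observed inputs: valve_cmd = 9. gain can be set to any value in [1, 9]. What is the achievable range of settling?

-26 to -10

Intervening on gain fixes its value directly, overriding its dependence on valve_cmd.
Substituting into the settling equation gives settling = 2*gain - 28.
Linear in gain, so extremes are at the endpoints: gain = 1 gives settling = -26; gain = 9 gives settling = -10.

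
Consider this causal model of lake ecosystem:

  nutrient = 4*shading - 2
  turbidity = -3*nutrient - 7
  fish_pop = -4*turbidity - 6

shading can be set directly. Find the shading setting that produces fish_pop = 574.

shading = 12

Substituting into the turbidity equation gives turbidity = -12*shading - 1.
Substituting into the fish_pop equation gives fish_pop = 48*shading - 2.
Solve 48*shading - 2 = 574: shading = (574 + 2) / 48 = 12.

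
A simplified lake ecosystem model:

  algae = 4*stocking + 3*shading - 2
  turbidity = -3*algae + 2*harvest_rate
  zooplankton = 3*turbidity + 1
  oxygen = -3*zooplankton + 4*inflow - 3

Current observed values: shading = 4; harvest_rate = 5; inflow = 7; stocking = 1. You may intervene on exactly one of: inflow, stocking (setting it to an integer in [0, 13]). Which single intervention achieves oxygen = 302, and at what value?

Intervening on inflow: with other inputs at their observed values, oxygen = 4*inflow + 282. Solving for 302 gives inflow = 5, within [0, 13].
Intervening on stocking: oxygen = 108*stocking + 202. Reaching 302 requires stocking = 25/27, not an integer.

set inflow = 5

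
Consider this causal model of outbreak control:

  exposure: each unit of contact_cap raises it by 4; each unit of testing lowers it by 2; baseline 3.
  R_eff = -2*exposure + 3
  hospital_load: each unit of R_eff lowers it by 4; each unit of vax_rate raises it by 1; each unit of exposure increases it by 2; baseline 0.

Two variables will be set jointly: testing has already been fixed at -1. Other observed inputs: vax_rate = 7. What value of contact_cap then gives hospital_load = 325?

contact_cap = 7

With testing held at -1:
Substituting into the exposure equation gives exposure = 4*contact_cap + 5.
R_eff becomes -8*contact_cap - 7.
So hospital_load = 40*contact_cap + 45.
Solve 40*contact_cap + 45 = 325: contact_cap = (325 - 45) / 40 = 7.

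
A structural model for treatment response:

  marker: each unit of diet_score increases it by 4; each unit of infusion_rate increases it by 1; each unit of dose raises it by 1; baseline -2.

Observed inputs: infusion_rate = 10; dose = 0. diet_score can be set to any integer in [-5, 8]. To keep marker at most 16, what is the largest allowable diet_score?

Substituting into the marker equation gives marker = 4*diet_score + 8.
Require 4*diet_score + 8 ≤ 16, so diet_score ≤ 2.
The largest integer in [-5, 8] satisfying this is 2.

diet_score = 2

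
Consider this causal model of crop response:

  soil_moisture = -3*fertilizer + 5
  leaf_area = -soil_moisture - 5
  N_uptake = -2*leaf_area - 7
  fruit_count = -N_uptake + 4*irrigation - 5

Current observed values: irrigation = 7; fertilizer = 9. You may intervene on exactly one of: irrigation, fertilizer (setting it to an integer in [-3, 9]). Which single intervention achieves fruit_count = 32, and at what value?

Intervening on irrigation: with other inputs at their observed values, fruit_count = 4*irrigation + 36. Solving for 32 gives irrigation = -1, within [-3, 9].
Intervening on fertilizer: fruit_count = 6*fertilizer + 10. Reaching 32 requires fertilizer = 11/3, not an integer.

set irrigation = -1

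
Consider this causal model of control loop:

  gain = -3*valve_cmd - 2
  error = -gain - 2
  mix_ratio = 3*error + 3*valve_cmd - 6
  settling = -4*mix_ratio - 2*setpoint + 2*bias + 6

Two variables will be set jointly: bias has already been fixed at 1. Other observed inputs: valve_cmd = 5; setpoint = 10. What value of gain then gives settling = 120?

With bias held at 1:
Intervening on gain fixes its value directly, overriding its dependence on valve_cmd.
Substituting into the mix_ratio equation gives mix_ratio = -3*gain + 3.
Substituting into the settling equation gives settling = 12*gain - 24.
Solve 12*gain - 24 = 120: gain = (120 + 24) / 12 = 12.

gain = 12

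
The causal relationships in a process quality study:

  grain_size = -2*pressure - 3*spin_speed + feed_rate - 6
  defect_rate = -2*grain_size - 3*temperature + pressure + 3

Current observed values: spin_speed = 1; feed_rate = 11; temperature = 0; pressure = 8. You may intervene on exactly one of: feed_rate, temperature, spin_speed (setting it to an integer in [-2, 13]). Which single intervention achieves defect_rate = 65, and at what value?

set feed_rate = -2

Intervening on feed_rate: with other inputs at their observed values, defect_rate = -2*feed_rate + 61. Solving for 65 gives feed_rate = -2, within [-2, 13].
Intervening on temperature: defect_rate = -3*temperature + 39. Reaching 65 requires temperature = -26/3, not an integer.
Intervening on spin_speed: defect_rate = 6*spin_speed + 33. Reaching 65 requires spin_speed = 16/3, not an integer.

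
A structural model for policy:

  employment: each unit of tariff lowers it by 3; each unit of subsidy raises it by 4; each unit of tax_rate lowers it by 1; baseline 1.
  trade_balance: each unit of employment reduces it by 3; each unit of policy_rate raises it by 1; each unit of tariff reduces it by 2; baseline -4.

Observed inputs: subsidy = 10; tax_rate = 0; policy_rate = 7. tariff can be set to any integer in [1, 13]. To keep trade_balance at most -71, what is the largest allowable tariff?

tariff = 7

Substituting into the employment equation gives employment = -3*tariff + 41.
Substituting into the trade_balance equation gives trade_balance = 7*tariff - 120.
Require 7*tariff - 120 ≤ -71, so tariff ≤ 7.
The largest integer in [1, 13] satisfying this is 7.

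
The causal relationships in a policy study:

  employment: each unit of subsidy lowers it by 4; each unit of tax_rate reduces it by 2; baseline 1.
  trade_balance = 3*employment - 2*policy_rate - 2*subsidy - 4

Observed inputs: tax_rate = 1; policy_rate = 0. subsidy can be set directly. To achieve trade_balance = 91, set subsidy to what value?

Substituting into the employment equation gives employment = -4*subsidy - 1.
This gives trade_balance = -14*subsidy - 7.
Solve -14*subsidy - 7 = 91: subsidy = (91 + 7) / -14 = -7.

subsidy = -7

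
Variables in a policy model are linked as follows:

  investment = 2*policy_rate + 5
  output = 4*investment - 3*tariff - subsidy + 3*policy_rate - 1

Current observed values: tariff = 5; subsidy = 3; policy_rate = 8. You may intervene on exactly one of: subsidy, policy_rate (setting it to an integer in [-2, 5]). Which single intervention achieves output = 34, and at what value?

Intervening on subsidy: output = -subsidy + 92. Reaching 34 requires subsidy = 58, outside [-2, 5].
Intervening on policy_rate: with other inputs at their observed values, output = 11*policy_rate + 1. Solving for 34 gives policy_rate = 3, within [-2, 5].

set policy_rate = 3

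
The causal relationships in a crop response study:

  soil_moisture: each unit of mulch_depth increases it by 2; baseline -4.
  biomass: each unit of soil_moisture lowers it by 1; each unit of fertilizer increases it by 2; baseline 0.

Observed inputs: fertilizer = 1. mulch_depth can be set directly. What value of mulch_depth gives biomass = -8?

Substituting into the biomass equation gives biomass = -2*mulch_depth + 6.
Solve -2*mulch_depth + 6 = -8: mulch_depth = (-8 - 6) / -2 = 7.

mulch_depth = 7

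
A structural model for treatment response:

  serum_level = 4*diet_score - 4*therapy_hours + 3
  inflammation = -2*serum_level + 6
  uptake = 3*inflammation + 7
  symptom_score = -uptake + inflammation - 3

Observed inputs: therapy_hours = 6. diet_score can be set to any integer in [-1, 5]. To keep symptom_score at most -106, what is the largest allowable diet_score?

Substituting into the serum_level equation gives serum_level = 4*diet_score - 21.
Substituting into the inflammation equation gives inflammation = -8*diet_score + 48.
Substituting into the uptake equation gives uptake = -24*diet_score + 151.
Substituting into the symptom_score equation gives symptom_score = 16*diet_score - 106.
Require 16*diet_score - 106 ≤ -106, so diet_score ≤ 0.
The largest integer in [-1, 5] satisfying this is 0.

diet_score = 0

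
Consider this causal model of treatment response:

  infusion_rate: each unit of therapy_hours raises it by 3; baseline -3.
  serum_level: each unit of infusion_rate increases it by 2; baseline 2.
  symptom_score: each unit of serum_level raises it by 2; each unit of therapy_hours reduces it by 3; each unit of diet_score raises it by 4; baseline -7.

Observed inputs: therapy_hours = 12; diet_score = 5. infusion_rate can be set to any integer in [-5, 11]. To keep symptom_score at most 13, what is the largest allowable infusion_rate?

infusion_rate = 8

Intervening on infusion_rate fixes its value directly, overriding its dependence on therapy_hours.
Substituting into the symptom_score equation gives symptom_score = 4*infusion_rate - 19.
Require 4*infusion_rate - 19 ≤ 13, so infusion_rate ≤ 8.
The largest integer in [-5, 11] satisfying this is 8.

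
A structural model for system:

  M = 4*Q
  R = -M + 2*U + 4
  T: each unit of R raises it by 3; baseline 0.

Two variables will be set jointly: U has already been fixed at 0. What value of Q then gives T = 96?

With U held at 0:
Substituting into the R equation gives R = -4*Q + 4.
Substituting into the T equation gives T = -12*Q + 12.
Solve -12*Q + 12 = 96: Q = (96 - 12) / -12 = -7.

Q = -7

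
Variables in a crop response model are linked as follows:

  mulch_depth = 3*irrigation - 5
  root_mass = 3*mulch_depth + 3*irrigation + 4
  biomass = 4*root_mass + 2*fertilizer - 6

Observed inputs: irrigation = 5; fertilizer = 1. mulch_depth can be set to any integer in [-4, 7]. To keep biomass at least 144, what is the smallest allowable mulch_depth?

Intervening on mulch_depth fixes its value directly, overriding its dependence on irrigation.
Substituting into the root_mass equation gives root_mass = 3*mulch_depth + 19.
biomass becomes 12*mulch_depth + 72.
Require 12*mulch_depth + 72 ≥ 144, so mulch_depth ≥ 6.
The smallest integer in [-4, 7] satisfying this is 6.

mulch_depth = 6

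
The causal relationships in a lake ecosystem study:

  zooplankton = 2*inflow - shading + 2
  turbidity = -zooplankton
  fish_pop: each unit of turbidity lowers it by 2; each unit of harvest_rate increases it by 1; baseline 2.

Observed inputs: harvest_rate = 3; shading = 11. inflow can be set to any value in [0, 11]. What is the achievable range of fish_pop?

Substituting into the zooplankton equation gives zooplankton = 2*inflow - 9.
So turbidity = -2*inflow + 9.
fish_pop becomes 4*inflow - 13.
Linear in inflow, so extremes are at the endpoints: inflow = 0 gives fish_pop = -13; inflow = 11 gives fish_pop = 31.

-13 to 31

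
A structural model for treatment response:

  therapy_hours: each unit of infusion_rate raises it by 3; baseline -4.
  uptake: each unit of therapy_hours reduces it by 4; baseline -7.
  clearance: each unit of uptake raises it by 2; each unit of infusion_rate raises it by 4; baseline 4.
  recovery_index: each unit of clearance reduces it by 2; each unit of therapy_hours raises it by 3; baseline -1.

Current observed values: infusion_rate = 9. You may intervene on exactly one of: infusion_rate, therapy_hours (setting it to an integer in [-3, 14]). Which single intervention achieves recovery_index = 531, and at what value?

Intervening on infusion_rate: with other inputs at their observed values, recovery_index = 49*infusion_rate - 57. Solving for 531 gives infusion_rate = 12, within [-3, 14].
Intervening on therapy_hours: recovery_index = 19*therapy_hours - 53. Reaching 531 requires therapy_hours = 584/19, not an integer.

set infusion_rate = 12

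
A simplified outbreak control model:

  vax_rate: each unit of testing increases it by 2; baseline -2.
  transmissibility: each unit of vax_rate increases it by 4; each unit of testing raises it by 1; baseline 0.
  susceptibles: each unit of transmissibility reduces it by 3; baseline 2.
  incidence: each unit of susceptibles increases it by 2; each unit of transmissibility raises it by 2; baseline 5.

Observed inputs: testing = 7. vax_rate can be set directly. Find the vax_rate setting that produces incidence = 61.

vax_rate = -5

Intervening on vax_rate fixes its value directly, overriding its dependence on testing.
Substituting into the transmissibility equation gives transmissibility = 4*vax_rate + 7.
Substituting into the susceptibles equation gives susceptibles = -12*vax_rate - 19.
Substituting into the incidence equation gives incidence = -16*vax_rate - 19.
Solve -16*vax_rate - 19 = 61: vax_rate = (61 + 19) / -16 = -5.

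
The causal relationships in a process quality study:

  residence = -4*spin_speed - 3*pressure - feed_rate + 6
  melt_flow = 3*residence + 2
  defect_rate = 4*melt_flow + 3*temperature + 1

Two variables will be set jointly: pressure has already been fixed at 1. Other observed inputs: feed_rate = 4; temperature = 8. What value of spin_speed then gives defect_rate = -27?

spin_speed = 1

With pressure held at 1:
Substituting into the residence equation gives residence = -4*spin_speed - 1.
Substituting into the melt_flow equation gives melt_flow = -12*spin_speed - 1.
So defect_rate = -48*spin_speed + 21.
Solve -48*spin_speed + 21 = -27: spin_speed = (-27 - 21) / -48 = 1.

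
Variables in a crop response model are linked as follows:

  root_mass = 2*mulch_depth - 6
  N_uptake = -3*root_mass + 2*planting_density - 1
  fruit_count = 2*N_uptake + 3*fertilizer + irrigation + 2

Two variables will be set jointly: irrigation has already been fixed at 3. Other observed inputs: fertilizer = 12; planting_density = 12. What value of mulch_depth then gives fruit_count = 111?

mulch_depth = 1

With irrigation held at 3:
Substituting into the N_uptake equation gives N_uptake = -6*mulch_depth + 41.
fruit_count becomes -12*mulch_depth + 123.
Solve -12*mulch_depth + 123 = 111: mulch_depth = (111 - 123) / -12 = 1.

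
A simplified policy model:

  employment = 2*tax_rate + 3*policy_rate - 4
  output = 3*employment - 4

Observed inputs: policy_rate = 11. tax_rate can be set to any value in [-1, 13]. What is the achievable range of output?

77 to 161

Substituting into the employment equation gives employment = 2*tax_rate + 29.
Substituting into the output equation gives output = 6*tax_rate + 83.
Linear in tax_rate, so extremes are at the endpoints: tax_rate = -1 gives output = 77; tax_rate = 13 gives output = 161.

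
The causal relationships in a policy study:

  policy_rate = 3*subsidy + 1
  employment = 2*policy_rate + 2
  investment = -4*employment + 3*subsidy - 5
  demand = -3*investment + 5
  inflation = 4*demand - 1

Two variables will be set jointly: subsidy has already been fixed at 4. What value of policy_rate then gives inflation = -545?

policy_rate = -6

With subsidy held at 4:
Intervening on policy_rate fixes its value directly, overriding its dependence on subsidy.
Substituting into the investment equation gives investment = -8*policy_rate - 1.
Substituting into the demand equation gives demand = 24*policy_rate + 8.
Substituting into the inflation equation gives inflation = 96*policy_rate + 31.
Solve 96*policy_rate + 31 = -545: policy_rate = (-545 - 31) / 96 = -6.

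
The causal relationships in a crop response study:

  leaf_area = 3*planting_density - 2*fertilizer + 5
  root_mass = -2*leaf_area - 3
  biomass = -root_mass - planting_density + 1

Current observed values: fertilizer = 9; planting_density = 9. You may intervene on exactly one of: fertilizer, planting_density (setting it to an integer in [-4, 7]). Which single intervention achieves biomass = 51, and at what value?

set fertilizer = 2

Intervening on fertilizer: with other inputs at their observed values, biomass = -4*fertilizer + 59. Solving for 51 gives fertilizer = 2, within [-4, 7].
Intervening on planting_density: biomass = 5*planting_density - 22. Reaching 51 requires planting_density = 73/5, not an integer.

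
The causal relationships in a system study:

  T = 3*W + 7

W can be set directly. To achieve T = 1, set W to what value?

W = -2

Solve 3*W + 7 = 1: W = (1 - 7) / 3 = -2.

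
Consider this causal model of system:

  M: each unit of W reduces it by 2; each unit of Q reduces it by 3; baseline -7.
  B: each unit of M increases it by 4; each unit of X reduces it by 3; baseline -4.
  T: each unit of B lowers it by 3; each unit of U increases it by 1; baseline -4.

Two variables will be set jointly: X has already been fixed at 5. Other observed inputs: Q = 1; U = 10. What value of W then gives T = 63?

W = -5

With X held at 5:
Substituting into the M equation gives M = -2*W - 10.
So B = -8*W - 59.
So T = 24*W + 183.
Solve 24*W + 183 = 63: W = (63 - 183) / 24 = -5.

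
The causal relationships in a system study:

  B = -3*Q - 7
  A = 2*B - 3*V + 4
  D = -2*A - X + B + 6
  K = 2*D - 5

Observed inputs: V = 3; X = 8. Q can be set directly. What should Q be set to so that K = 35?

Q = -1

Substituting into the A equation gives A = -6*Q - 19.
Substituting into the D equation gives D = 9*Q + 29.
So K = 18*Q + 53.
Solve 18*Q + 53 = 35: Q = (35 - 53) / 18 = -1.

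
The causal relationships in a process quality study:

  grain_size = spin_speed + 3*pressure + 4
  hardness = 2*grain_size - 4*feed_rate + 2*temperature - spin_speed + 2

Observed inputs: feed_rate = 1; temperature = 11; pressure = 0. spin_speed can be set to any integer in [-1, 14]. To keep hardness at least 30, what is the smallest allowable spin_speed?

Substituting into the grain_size equation gives grain_size = spin_speed + 4.
This gives hardness = spin_speed + 28.
Require spin_speed + 28 ≥ 30, so spin_speed ≥ 2.
The smallest integer in [-1, 14] satisfying this is 2.

spin_speed = 2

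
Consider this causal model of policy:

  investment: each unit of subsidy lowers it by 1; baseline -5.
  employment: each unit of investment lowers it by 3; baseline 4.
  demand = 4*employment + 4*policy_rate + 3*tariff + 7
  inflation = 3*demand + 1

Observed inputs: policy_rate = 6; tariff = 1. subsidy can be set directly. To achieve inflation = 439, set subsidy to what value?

Substituting into the employment equation gives employment = 3*subsidy + 19.
This gives demand = 12*subsidy + 110.
So inflation = 36*subsidy + 331.
Solve 36*subsidy + 331 = 439: subsidy = (439 - 331) / 36 = 3.

subsidy = 3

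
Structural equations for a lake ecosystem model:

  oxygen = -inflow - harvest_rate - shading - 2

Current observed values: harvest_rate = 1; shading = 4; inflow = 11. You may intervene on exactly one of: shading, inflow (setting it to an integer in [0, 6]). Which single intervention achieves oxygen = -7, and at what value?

set inflow = 0

Intervening on shading: oxygen = -shading - 14. Reaching -7 requires shading = -7, outside [0, 6].
Intervening on inflow: with other inputs at their observed values, oxygen = -inflow - 7. Solving for -7 gives inflow = 0, within [0, 6].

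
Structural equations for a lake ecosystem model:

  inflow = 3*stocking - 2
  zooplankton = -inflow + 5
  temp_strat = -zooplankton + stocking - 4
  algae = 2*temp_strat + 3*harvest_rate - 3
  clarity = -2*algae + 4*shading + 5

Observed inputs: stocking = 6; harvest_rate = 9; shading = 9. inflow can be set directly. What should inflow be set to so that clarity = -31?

Intervening on inflow fixes its value directly, overriding its dependence on stocking.
Substituting into the temp_strat equation gives temp_strat = inflow - 3.
This gives algae = 2*inflow + 18.
clarity becomes -4*inflow + 5.
Solve -4*inflow + 5 = -31: inflow = (-31 - 5) / -4 = 9.

inflow = 9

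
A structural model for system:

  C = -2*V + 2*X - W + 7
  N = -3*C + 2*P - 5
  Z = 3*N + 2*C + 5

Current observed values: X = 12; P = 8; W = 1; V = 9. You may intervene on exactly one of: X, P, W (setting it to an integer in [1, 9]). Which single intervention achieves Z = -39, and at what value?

Intervening on X: Z = -14*X + 122. Reaching -39 requires X = 23/2, not an integer.
Intervening on P: Z = 6*P - 94. Reaching -39 requires P = 55/6, not an integer.
Intervening on W: with other inputs at their observed values, Z = 7*W - 53. Solving for -39 gives W = 2, within [1, 9].

set W = 2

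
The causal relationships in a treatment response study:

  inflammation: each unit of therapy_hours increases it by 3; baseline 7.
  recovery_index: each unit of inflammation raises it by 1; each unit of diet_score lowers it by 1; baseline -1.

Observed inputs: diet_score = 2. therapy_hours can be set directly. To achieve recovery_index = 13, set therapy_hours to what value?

therapy_hours = 3

Substituting into the recovery_index equation gives recovery_index = 3*therapy_hours + 4.
Solve 3*therapy_hours + 4 = 13: therapy_hours = (13 - 4) / 3 = 3.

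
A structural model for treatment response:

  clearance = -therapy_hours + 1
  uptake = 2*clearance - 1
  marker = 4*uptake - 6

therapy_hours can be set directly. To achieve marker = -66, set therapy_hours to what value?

Substituting into the uptake equation gives uptake = -2*therapy_hours + 1.
Substituting into the marker equation gives marker = -8*therapy_hours - 2.
Solve -8*therapy_hours - 2 = -66: therapy_hours = (-66 + 2) / -8 = 8.

therapy_hours = 8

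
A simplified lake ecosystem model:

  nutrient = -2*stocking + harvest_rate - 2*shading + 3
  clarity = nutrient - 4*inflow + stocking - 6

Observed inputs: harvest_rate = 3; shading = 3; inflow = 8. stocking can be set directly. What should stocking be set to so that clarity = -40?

Substituting into the nutrient equation gives nutrient = -2*stocking.
clarity becomes -stocking - 38.
Solve -stocking - 38 = -40: stocking = (-40 + 38) / -1 = 2.

stocking = 2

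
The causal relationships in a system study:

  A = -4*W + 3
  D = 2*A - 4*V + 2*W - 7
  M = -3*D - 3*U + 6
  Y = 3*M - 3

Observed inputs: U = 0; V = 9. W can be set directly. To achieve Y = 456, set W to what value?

W = 2

Substituting into the D equation gives D = -6*W - 37.
Substituting into the M equation gives M = 18*W + 117.
Y becomes 54*W + 348.
Solve 54*W + 348 = 456: W = (456 - 348) / 54 = 2.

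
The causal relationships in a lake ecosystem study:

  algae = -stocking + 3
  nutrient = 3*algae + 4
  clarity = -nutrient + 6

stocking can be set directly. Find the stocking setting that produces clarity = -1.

stocking = 2

Substituting into the nutrient equation gives nutrient = -3*stocking + 13.
Substituting into the clarity equation gives clarity = 3*stocking - 7.
Solve 3*stocking - 7 = -1: stocking = (-1 + 7) / 3 = 2.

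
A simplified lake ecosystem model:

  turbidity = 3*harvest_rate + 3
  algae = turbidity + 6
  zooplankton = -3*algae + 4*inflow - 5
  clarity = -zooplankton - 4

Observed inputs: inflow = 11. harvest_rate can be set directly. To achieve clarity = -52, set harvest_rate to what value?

harvest_rate = -4

Substituting into the algae equation gives algae = 3*harvest_rate + 9.
So zooplankton = -9*harvest_rate + 12.
This gives clarity = 9*harvest_rate - 16.
Solve 9*harvest_rate - 16 = -52: harvest_rate = (-52 + 16) / 9 = -4.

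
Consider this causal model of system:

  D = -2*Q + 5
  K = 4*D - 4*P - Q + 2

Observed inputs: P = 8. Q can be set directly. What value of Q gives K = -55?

Q = 5

Substituting into the K equation gives K = -9*Q - 10.
Solve -9*Q - 10 = -55: Q = (-55 + 10) / -9 = 5.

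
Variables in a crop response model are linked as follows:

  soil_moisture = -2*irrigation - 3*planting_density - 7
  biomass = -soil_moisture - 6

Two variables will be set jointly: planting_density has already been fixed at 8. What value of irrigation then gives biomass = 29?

irrigation = 2

With planting_density held at 8:
Substituting into the soil_moisture equation gives soil_moisture = -2*irrigation - 31.
This gives biomass = 2*irrigation + 25.
Solve 2*irrigation + 25 = 29: irrigation = (29 - 25) / 2 = 2.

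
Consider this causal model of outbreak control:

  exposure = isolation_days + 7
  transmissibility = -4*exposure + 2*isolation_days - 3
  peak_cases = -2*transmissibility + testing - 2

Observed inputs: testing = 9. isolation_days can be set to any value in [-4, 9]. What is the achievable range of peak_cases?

Substituting into the transmissibility equation gives transmissibility = -2*isolation_days - 31.
This gives peak_cases = 4*isolation_days + 69.
Linear in isolation_days, so extremes are at the endpoints: isolation_days = -4 gives peak_cases = 53; isolation_days = 9 gives peak_cases = 105.

53 to 105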